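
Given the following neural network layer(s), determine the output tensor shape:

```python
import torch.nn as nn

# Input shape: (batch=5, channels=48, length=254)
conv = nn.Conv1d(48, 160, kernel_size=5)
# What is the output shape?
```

Input: (5, 48, 254) -> Output: (5, 160, 250)

Answer: (5, 160, 250)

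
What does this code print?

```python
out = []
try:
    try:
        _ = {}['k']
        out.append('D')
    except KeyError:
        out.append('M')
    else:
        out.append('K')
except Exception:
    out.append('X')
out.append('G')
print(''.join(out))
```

Execution trace: 'M' (inner except KeyError) → 'G' (after the try/except). Output: MG

Answer: MG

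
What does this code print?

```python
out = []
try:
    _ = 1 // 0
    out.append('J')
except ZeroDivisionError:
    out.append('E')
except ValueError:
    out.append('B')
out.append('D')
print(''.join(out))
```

Execution trace: 'E' (except ZeroDivisionError) → 'D' (after the try/except). Output: ED

Answer: ED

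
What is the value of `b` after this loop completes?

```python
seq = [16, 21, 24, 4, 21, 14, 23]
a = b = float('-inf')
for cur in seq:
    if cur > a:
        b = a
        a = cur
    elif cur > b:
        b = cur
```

Second largest (with repeats) in [16, 21, 24, 4, 21, 14, 23]
`b` takes the values: -inf → 16 → 21 → 23

Answer: 23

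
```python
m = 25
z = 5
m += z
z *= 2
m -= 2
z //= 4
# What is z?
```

Trace:
`m = 25` → m = 25
`z = 5` → z = 5
`m += z` → m = 30
`z *= 2` → z = 10
`m -= 2` → m = 28
`z //= 4` → z = 2
So z = 2

Answer: 2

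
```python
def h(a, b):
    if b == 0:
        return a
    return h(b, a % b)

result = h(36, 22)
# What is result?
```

h(36, 22) -> h(22, 14) -> h(14, 8) -> h(8, 6) -> h(6, 2) -> h(2, 0) -> 2

Answer: 2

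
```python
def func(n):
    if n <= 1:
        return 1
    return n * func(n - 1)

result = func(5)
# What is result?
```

func(5) = 5 * 4 * 3 * 2 * 1 = 120

Answer: 120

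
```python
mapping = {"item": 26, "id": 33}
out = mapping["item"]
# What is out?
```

Trace:
`mapping = {"item": 26, "id": 33}` → mapping = {'item': 26, 'id': 33}
`out = mapping["item"]` → out = 26
So out = 26

Answer: 26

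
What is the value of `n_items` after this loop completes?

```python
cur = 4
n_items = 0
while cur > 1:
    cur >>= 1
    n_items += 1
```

Count right shifts until 1
`n_items` takes the values: 0 → 1 → 2

Answer: 2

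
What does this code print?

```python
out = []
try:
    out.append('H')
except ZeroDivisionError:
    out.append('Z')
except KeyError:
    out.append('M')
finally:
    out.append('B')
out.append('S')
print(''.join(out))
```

Execution trace: 'H' (try body, no exception) → 'B' (finally) → 'S' (after the try/except). Output: HBS

Answer: HBS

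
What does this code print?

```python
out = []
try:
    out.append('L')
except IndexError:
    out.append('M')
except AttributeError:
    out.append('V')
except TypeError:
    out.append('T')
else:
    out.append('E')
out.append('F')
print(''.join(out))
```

Execution trace: 'L' (try body, no exception) → 'E' (else) → 'F' (after the try/except). Output: LEF

Answer: LEF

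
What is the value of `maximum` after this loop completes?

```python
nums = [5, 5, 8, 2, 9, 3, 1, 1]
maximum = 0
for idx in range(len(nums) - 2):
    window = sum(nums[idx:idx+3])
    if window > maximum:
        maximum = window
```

Max sum of 3-element window in [5, 5, 8, 2, 9, 3, 1, 1]
`maximum` takes the values: 0 → 18 → 19

Answer: 19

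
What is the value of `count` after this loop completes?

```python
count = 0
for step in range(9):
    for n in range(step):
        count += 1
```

Triangle number: 0+1+2+...+8
`count` takes the values: 0 → 1 → 2 → 3 → 4 → 5 → 6 → 7 → 8 → 9 → 10 → 11 → 12 → 13 → 14 → 15 → 16 → 17 → 18 → 19 → 20 → 21 → 22 → 23 → 24 → 25 → 26 → 27 → 28 → 29 → 30 → 31 → 32 → 33 → 34 → 35 → 36

Answer: 36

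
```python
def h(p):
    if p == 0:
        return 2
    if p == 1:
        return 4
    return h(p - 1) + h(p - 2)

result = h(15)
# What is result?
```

Build up from base cases: h(0)=2, h(1)=4, h(2)=6, h(3)=10, h(4)=16, h(5)=26, h(6)=42, ..., h(15)=3194

Answer: 3194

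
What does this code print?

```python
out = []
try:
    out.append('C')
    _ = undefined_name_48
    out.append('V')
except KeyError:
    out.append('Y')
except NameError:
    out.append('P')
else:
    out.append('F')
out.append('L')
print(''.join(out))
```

Execution trace: 'C' (try body) → 'P' (except NameError) → 'L' (after the try/except). Output: CPL

Answer: CPL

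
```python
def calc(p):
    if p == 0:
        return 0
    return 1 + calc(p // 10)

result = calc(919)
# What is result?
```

Count of digits of 919: 3

Answer: 3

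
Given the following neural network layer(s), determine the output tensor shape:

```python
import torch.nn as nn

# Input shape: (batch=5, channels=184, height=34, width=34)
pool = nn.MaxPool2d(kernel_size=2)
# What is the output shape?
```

Input: (5, 184, 34, 34) -> Output: (5, 184, 17, 17)

Answer: (5, 184, 17, 17)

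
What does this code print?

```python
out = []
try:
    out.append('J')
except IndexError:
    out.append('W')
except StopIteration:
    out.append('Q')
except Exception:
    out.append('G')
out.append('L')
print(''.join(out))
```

Execution trace: 'J' (try body, no exception) → 'L' (after the try/except). Output: JL

Answer: JL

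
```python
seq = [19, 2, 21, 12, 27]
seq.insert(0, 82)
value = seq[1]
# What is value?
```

Trace:
`seq = [19, 2, 21, 12, 27]` → seq = [19, 2, 21, 12, 27]
`seq.insert(0, 82)` → seq = [82, 19, 2, 21, 12, 27]
`value = seq[1]` → value = 19
So value = 19

Answer: 19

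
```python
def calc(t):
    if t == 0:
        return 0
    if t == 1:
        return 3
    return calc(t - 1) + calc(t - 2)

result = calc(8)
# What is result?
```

Build up from base cases: calc(0)=0, calc(1)=3, calc(2)=3, calc(3)=6, calc(4)=9, calc(5)=15, calc(6)=24, ..., calc(8)=63

Answer: 63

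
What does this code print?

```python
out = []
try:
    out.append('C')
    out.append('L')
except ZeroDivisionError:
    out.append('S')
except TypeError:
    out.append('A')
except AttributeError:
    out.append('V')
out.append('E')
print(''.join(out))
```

Execution trace: 'C' (try body) → 'L' (try body, no exception) → 'E' (after the try/except). Output: CLE

Answer: CLE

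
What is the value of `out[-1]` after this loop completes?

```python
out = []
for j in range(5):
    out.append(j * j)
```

Last element of squares 0 to 4
`out` takes the values: [] → [0] → [0, 1] → [0, 1, 4] → [0, 1, 4, 9] → [0, 1, 4, 9, 16]
So `out[-1]` = 16

Answer: 16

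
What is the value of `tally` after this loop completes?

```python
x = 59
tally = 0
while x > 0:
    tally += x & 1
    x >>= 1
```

Count set bits in 59 (binary: 0b111011)
`tally` takes the values: 0 → 1 → 2 → 3 → 4 → 5

Answer: 5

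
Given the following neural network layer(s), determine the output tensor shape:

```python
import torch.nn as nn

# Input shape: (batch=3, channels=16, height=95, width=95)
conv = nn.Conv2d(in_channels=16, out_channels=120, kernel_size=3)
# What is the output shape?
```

Input: (3, 16, 95, 95) -> Output: (3, 120, 93, 93)

Answer: (3, 120, 93, 93)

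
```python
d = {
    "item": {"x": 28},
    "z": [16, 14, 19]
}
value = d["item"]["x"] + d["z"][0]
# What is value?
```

Trace:
`d = { ...` → d = {'item': {'x': 28}, 'z': [16, 14, 19]}
`value = d["item"]["x"] + d["z"][0]` → value = 44
So value = 44

Answer: 44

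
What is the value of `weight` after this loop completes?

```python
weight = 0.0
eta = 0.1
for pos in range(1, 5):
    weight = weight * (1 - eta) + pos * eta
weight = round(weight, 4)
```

Moving average with lr=0.1
`weight` takes the values: 0.0 → 0.1 → 0.29 → 0.561 → 0.9049

Answer: 0.9049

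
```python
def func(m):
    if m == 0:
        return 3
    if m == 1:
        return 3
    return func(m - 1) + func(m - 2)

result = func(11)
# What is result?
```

Build up from base cases: func(0)=3, func(1)=3, func(2)=6, func(3)=9, func(4)=15, func(5)=24, func(6)=39, ..., func(11)=432

Answer: 432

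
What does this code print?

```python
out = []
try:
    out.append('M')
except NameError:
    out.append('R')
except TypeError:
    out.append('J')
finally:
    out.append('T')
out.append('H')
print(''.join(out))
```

Execution trace: 'M' (try body, no exception) → 'T' (finally) → 'H' (after the try/except). Output: MTH

Answer: MTH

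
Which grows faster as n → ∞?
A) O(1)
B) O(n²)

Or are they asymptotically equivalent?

O(1) vs O(n²): Higher order terms dominate.

Answer: B) O(n²) grows faster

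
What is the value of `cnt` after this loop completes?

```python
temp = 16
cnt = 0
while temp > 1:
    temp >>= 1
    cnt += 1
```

Count right shifts until 1
`cnt` takes the values: 0 → 1 → 2 → 3 → 4

Answer: 4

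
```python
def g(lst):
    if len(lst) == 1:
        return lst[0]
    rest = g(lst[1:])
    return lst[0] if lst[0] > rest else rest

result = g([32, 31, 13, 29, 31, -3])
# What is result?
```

Recursive max over [32, 31, 13, 29, 31, -3] = 32

Answer: 32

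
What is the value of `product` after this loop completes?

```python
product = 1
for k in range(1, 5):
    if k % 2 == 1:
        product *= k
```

Product of odd numbers 1 to 4
`product` takes the values: 1 → 3

Answer: 3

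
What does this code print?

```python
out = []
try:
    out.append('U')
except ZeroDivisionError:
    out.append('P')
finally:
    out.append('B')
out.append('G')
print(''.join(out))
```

Execution trace: 'U' (try body, no exception) → 'B' (finally) → 'G' (after the try/except). Output: UBG

Answer: UBG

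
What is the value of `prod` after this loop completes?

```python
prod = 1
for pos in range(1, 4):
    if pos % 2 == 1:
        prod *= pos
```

Product of odd numbers 1 to 3
`prod` takes the values: 1 → 3

Answer: 3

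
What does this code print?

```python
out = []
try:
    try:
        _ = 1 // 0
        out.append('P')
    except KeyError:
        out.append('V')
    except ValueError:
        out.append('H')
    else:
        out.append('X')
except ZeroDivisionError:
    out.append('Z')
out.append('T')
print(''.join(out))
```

Execution trace: 'Z' (outer except ZeroDivisionError) → 'T' (after the try/except). Output: ZT

Answer: ZT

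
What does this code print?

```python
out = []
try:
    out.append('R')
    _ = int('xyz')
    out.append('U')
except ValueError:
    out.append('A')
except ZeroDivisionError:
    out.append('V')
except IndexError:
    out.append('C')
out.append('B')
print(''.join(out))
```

Execution trace: 'R' (try body) → 'A' (except ValueError) → 'B' (after the try/except). Output: RAB

Answer: RAB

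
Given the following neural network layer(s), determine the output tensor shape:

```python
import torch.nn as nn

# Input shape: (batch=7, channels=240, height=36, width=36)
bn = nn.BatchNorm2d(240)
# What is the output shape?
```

Input: (7, 240, 36, 36) -> Output: (7, 240, 36, 36)

Answer: (7, 240, 36, 36)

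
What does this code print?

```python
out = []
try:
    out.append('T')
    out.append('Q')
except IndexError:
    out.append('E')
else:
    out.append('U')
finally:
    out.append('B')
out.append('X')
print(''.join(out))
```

Execution trace: 'T' (try body) → 'Q' (try body, no exception) → 'U' (else) → 'B' (finally) → 'X' (after the try/except). Output: TQUBX

Answer: TQUBX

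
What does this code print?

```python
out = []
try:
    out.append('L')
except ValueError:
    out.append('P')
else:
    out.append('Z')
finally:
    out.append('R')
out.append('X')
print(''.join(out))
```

Execution trace: 'L' (try body, no exception) → 'Z' (else) → 'R' (finally) → 'X' (after the try/except). Output: LZRX

Answer: LZRX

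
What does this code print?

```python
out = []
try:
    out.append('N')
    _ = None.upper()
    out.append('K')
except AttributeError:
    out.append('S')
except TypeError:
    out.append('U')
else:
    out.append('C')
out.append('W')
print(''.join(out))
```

Execution trace: 'N' (try body) → 'S' (except AttributeError) → 'W' (after the try/except). Output: NSW

Answer: NSW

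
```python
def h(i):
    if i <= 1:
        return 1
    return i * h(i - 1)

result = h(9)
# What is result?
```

h(9) = 9 * 8 * 7 * 6 * 5 * 4 * 3 * 2 * 1 = 362880

Answer: 362880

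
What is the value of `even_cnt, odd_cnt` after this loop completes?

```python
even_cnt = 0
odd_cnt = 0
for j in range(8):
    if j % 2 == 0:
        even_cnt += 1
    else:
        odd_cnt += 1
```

Count evens and odds in range(8)
`even_cnt, odd_cnt` takes the values: (0, 0) → (1, 0) → (1, 1) → (2, 1) → (2, 2) → (3, 2) → (3, 3) → (4, 3) → (4, 4)

Answer: 4, 4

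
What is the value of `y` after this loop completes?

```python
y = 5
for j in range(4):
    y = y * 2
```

Multiply by 2, 4 times: 5 * 2^4 = 80
`y` takes the values: 5 → 10 → 20 → 40 → 80

Answer: 80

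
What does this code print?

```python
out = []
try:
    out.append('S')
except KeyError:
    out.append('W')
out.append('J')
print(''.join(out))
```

Execution trace: 'S' (try body, no exception) → 'J' (after the try/except). Output: SJ

Answer: SJ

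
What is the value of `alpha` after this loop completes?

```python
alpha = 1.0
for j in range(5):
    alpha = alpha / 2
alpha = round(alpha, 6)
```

Halving LR 5 times: 1 / 2^5
`alpha` takes the values: 1.0 → 0.5 → 0.25 → 0.125 → 0.0625 → 0.03125

Answer: 0.03125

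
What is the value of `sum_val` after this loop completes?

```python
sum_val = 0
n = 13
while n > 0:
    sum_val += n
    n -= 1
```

Sum 13 down to 1
`sum_val` takes the values: 0 → 13 → 25 → 36 → 46 → 55 → 63 → 70 → 76 → 81 → 85 → 88 → 90 → 91

Answer: 91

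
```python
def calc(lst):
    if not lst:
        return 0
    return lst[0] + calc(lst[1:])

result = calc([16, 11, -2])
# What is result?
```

16 + 11 + (-2) + 0 = 25

Answer: 25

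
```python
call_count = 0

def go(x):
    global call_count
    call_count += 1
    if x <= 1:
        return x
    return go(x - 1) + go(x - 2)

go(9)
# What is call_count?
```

Calls(x) = 1 + Calls(x-1) + Calls(x-2); Calls(0)=Calls(1)=1. For x=9 this gives 109.

Answer: 109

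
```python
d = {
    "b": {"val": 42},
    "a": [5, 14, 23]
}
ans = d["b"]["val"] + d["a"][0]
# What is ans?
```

Trace:
`d = { ...` → d = {'b': {'val': 42}, 'a': [5, 14, 23]}
`ans = d["b"]["val"] + d["a"][0]` → ans = 47
So ans = 47

Answer: 47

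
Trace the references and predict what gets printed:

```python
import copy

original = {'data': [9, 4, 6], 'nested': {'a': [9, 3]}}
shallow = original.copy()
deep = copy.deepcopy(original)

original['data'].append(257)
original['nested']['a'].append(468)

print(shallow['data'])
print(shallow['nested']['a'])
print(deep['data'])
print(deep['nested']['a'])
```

Key concept: comparing shallow vs deep copy.
Step by step:
`original = {'data': [9, 4, 6], 'nested': {'a': [9, 3]}}` → original = {'data': [9, 4, 6], 'nested': {'a': [9, 3]}}
`shallow = original.copy()` → shallow = {'data': [9, 4, 6], 'nested': {'a': [9, 3]}}
`deep = copy.deepcopy(original)` → deep = {'data': [9, 4, 6], 'nested': {'a': [9, 3]}}
`original['data'].append(257)` → original = {'data': [9, 4, 6, 257], 'nested': {'a': [9, 3]}}; shallow = {'data': [9, 4, 6, 257], 'nested': {'a': [9, 3]}}
`original['nested']['a'].append(468)` → original = {'data': [9, 4, 6, 257], 'nested': {'a': [9, 3, 468]}}; shallow = {'data': [9, 4, 6, 257], 'nested': {'a': [9, 3, 468]}}
`print(shallow['data'])` → prints [9, 4, 6, 257]
`print(shallow['nested']['a'])` → prints [9, 3, 468]
`print(deep['data'])` → prints [9, 4, 6]
`print(deep['nested']['a'])` → prints [9, 3]

Answer:
[9, 4, 6, 257]
[9, 3, 468]
[9, 4, 6]
[9, 3]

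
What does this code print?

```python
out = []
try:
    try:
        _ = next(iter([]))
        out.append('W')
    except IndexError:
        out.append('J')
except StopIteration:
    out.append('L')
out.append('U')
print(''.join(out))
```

Execution trace: 'L' (outer except StopIteration) → 'U' (after the try/except). Output: LU

Answer: LU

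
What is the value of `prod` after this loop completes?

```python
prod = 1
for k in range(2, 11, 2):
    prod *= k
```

Product of even numbers 2 to 10
`prod` takes the values: 1 → 2 → 8 → 48 → 384 → 3840

Answer: 3840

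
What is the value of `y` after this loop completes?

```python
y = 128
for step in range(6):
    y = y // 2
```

Halve 6 times: 128 // 2^6 = 2
`y` takes the values: 128 → 64 → 32 → 16 → 8 → 4 → 2

Answer: 2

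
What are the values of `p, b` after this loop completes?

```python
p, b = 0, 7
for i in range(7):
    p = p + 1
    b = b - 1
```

p goes 0→7, b goes 7→0
`p, b` takes the values: (0, 7) → (1, 7) → (1, 6) → (2, 6) → (2, 5) → (3, 5) → (3, 4) → (4, 4) → (4, 3) → (5, 3) → (5, 2) → (6, 2) → (6, 1) → (7, 1) → (7, 0)

Answer: 7, 0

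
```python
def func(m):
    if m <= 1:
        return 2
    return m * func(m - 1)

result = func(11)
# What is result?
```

func(11) = 11 * 10 * 9 * 8 * 7 * 6 * 5 * 4 * 3 * 2 * 2 = 79833600

Answer: 79833600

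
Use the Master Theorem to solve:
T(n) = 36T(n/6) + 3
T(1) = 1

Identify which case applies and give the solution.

a=36, b=6, f(n)=3. log_6(36) = 2. Since c=0 < 2, Case 1 applies: T(n) = Θ(n^log_b(a)) = O(n^2).

Answer: O(n^2) - Case 1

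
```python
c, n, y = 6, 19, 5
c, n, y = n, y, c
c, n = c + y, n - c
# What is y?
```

Trace:
`c, n, y = 6, 19, 5` → c = 6; n = 19; y = 5
`c, n, y = n, y, c` → c = 19; n = 5; y = 6
`c, n = c + y, n - c` → c = 25; n = -14
So y = 6

Answer: 6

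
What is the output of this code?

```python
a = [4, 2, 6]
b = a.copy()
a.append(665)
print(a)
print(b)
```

Key concept: list.copy() creates independent copy.
Step by step:
`a = [4, 2, 6]` → a = [4, 2, 6]
`b = a.copy()` → b = [4, 2, 6]
`a.append(665)` → a = [4, 2, 6, 665]
`print(a)` → prints [4, 2, 6, 665]
`print(b)` → prints [4, 2, 6]

Answer:
[4, 2, 6, 665]
[4, 2, 6]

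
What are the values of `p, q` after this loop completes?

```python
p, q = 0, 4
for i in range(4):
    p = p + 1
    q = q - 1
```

p goes 0→4, q goes 4→0
`p, q` takes the values: (0, 4) → (1, 4) → (1, 3) → (2, 3) → (2, 2) → (3, 2) → (3, 1) → (4, 1) → (4, 0)

Answer: 4, 0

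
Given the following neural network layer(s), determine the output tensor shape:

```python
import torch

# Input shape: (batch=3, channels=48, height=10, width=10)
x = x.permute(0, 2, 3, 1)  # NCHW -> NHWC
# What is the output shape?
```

Input: (3, 48, 10, 10) -> Output: (3, 10, 10, 48)

Answer: (3, 10, 10, 48)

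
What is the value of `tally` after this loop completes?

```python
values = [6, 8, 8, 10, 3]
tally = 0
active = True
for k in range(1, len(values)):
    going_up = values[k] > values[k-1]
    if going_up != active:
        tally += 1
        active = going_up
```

Count direction changes in [6, 8, 8, 10, 3]
`tally` takes the values: 0 → 1 → 2 → 3

Answer: 3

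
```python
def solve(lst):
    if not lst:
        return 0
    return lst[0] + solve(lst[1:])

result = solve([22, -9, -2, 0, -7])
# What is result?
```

22 + (-9) + (-2) + 0 + (-7) + 0 = 4

Answer: 4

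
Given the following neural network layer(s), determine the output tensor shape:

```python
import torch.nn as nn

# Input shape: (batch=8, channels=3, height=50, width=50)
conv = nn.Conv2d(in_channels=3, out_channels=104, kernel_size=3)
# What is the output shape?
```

Input: (8, 3, 50, 50) -> Output: (8, 104, 48, 48)

Answer: (8, 104, 48, 48)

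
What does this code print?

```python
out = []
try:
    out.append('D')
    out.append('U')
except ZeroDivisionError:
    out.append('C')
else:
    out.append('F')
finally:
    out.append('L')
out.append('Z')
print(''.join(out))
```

Execution trace: 'D' (try body) → 'U' (try body, no exception) → 'F' (else) → 'L' (finally) → 'Z' (after the try/except). Output: DUFLZ

Answer: DUFLZ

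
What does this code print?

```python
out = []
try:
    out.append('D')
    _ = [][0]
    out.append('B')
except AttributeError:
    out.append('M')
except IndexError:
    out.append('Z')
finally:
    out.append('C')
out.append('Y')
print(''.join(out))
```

Execution trace: 'D' (try body) → 'Z' (except IndexError) → 'C' (finally) → 'Y' (after the try/except). Output: DZCY

Answer: DZCY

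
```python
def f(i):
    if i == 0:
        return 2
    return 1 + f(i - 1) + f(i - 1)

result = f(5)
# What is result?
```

f(i) = 1 + 2·f(i-1), f(0)=2. Closed form: (2+1)·2^5 - 1 = 95.

Answer: 95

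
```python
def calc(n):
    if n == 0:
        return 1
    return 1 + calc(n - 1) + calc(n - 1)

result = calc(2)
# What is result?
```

calc(n) = 1 + 2·calc(n-1), calc(0)=1. Closed form: (1+1)·2^2 - 1 = 7.

Answer: 7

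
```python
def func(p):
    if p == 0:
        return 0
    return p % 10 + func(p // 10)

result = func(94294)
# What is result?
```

Sum of digits of 94294: 4 + 9 + 2 + 4 + 9 = 28

Answer: 28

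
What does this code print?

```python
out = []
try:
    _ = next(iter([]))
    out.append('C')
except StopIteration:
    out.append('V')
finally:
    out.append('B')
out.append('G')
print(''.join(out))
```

Execution trace: 'V' (except StopIteration) → 'B' (finally) → 'G' (after the try/except). Output: VBG

Answer: VBG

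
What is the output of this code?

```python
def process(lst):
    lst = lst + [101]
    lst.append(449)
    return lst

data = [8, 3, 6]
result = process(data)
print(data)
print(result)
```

Key concept: rebinding parameter vs mutation.
Step by step:
`data = [8, 3, 6]` → data = [8, 3, 6]
`result = process(data)` → result = [8, 3, 6, 101, 449]
`print(data)` → prints [8, 3, 6]
`print(result)` → prints [8, 3, 6, 101, 449]

Answer:
[8, 3, 6]
[8, 3, 6, 101, 449]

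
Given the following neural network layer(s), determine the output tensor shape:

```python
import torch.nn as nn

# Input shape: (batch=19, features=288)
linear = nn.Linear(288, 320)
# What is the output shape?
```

Input: (19, 288) -> Output: (19, 320)

Answer: (19, 320)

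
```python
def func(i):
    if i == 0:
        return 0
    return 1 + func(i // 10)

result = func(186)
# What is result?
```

Count of digits of 186: 3

Answer: 3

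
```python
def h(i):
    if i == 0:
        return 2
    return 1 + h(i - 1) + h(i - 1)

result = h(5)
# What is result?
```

h(i) = 1 + 2·h(i-1), h(0)=2. Closed form: (2+1)·2^5 - 1 = 95.

Answer: 95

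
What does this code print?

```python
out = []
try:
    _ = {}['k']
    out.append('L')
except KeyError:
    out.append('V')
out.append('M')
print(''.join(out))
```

Execution trace: 'V' (except KeyError) → 'M' (after the try/except). Output: VM

Answer: VM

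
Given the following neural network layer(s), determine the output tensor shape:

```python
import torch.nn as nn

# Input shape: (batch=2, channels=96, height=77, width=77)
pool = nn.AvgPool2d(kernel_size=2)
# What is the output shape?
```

Input: (2, 96, 77, 77) -> Output: (2, 96, 38, 38)

Answer: (2, 96, 38, 38)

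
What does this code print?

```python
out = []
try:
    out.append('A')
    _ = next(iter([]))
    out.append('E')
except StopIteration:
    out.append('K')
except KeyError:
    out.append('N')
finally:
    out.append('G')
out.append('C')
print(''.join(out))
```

Execution trace: 'A' (try body) → 'K' (except StopIteration) → 'G' (finally) → 'C' (after the try/except). Output: AKGC

Answer: AKGC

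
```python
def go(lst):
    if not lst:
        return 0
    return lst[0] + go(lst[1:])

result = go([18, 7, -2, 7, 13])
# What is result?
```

18 + 7 + (-2) + 7 + 13 + 0 = 43

Answer: 43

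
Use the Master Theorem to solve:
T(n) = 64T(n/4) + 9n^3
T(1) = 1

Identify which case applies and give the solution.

a=64, b=4, f(n)=9n^3. log_4(64) = 3. Since c=3 = 3, Case 2 applies: T(n) = Θ(n^log_b(a) · log n) = O(n^3 log n).

Answer: O(n^3 log n) - Case 2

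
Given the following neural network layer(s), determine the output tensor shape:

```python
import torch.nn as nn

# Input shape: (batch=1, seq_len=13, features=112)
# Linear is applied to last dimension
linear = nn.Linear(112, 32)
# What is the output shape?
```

Input: (1, 13, 112) -> Output: (1, 13, 32)

Answer: (1, 13, 32)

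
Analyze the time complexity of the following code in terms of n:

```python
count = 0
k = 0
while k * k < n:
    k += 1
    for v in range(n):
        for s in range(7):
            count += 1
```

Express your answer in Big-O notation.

Each loop level contributes: √n × n × 1. Multiplying the contributions gives O(n√n).

Answer: O(n√n)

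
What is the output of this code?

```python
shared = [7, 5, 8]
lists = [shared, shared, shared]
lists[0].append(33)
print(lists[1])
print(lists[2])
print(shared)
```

Key concept: list of same reference.
Step by step:
`shared = [7, 5, 8]` → shared = [7, 5, 8]
`lists = [shared, shared, shared]` → lists = [[7, 5, 8], [7, 5, 8], [7, 5, 8]]
`lists[0].append(33)` → shared = [7, 5, 8, 33]; lists = [[7, 5, 8, 33], [7, 5, 8, 33], [7, 5, 8, 33]]
`print(lists[1])` → prints [7, 5, 8, 33]
`print(lists[2])` → prints [7, 5, 8, 33]
`print(shared)` → prints [7, 5, 8, 33]

Answer:
[7, 5, 8, 33]
[7, 5, 8, 33]
[7, 5, 8, 33]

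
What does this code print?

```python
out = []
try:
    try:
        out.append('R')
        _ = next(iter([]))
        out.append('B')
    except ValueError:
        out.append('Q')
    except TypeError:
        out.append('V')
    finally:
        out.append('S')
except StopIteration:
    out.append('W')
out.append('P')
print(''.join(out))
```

Execution trace: 'R' (try body) → 'S' (finally) → 'W' (outer except StopIteration) → 'P' (after the try/except). Output: RSWP

Answer: RSWP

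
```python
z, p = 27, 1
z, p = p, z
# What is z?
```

Trace:
`z, p = 27, 1` → z = 27; p = 1
`z, p = p, z` → z = 1; p = 27
So z = 1

Answer: 1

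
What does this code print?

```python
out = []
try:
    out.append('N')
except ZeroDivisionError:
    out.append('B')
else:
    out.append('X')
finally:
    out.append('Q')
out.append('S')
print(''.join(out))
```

Execution trace: 'N' (try body, no exception) → 'X' (else) → 'Q' (finally) → 'S' (after the try/except). Output: NXQS

Answer: NXQS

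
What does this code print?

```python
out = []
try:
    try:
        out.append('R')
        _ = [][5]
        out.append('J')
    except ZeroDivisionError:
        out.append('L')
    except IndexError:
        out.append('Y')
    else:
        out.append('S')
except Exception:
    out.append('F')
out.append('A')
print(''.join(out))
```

Execution trace: 'R' (inner try body) → 'Y' (inner except IndexError) → 'A' (after the try/except). Output: RYA

Answer: RYA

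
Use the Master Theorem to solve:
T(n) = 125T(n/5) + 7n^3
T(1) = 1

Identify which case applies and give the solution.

a=125, b=5, f(n)=7n^3. log_5(125) = 3. Since c=3 = 3, Case 2 applies: T(n) = Θ(n^log_b(a) · log n) = O(n^3 log n).

Answer: O(n^3 log n) - Case 2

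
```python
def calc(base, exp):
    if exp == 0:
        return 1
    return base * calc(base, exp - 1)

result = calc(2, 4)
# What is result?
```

calc(2, 4) = 2 * 2 * 2 * 2 = 16

Answer: 16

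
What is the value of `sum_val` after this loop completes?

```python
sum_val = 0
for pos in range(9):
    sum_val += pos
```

Sum of 0 to 8 = 36
`sum_val` takes the values: 0 → 1 → 3 → 6 → 10 → 15 → 21 → 28 → 36

Answer: 36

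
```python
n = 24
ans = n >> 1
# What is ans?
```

Trace:
`n = 24` → n = 24
`ans = n >> 1` → ans = 12
So ans = 12

Answer: 12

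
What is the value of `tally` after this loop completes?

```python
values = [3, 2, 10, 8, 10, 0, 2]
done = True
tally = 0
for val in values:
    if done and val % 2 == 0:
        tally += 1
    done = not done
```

Count even values at even positions
`tally` takes the values: 0 → 1 → 2 → 3

Answer: 3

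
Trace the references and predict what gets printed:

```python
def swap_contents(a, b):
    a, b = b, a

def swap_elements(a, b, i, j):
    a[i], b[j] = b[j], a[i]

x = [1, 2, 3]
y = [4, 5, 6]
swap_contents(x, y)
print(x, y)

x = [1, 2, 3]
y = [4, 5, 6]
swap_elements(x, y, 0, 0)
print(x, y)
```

Key concept: parameter rebinding vs mutation.
Step by step:
`x = [1, 2, 3]` → x = [1, 2, 3]
`y = [4, 5, 6]` → y = [4, 5, 6]
`swap_contents(x, y)` → no visible change to tracked variables
`print(x, y)` → prints [1, 2, 3] [4, 5, 6]
`x = [1, 2, 3]` → x = [1, 2, 3]
`y = [4, 5, 6]` → y = [4, 5, 6]
`swap_elements(x, y, 0, 0)` → x = [4, 2, 3]; y = [1, 5, 6]
`print(x, y)` → prints [4, 2, 3] [1, 5, 6]

Answer:
[1, 2, 3] [4, 5, 6]
[4, 2, 3] [1, 5, 6]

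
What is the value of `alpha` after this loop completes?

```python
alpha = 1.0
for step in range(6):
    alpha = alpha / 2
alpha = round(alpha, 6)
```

Halving LR 6 times: 1 / 2^6
`alpha` takes the values: 1.0 → 0.5 → 0.25 → 0.125 → 0.0625 → 0.03125 → 0.015625

Answer: 0.015625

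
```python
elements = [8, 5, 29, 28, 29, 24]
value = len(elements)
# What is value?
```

Trace:
`elements = [8, 5, 29, 28, 29, 24]` → elements = [8, 5, 29, 28, 29, 24]
`value = len(elements)` → value = 6
So value = 6

Answer: 6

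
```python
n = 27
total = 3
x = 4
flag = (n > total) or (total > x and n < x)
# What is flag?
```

Trace:
`n = 27` → n = 27
`total = 3` → total = 3
`x = 4` → x = 4
`flag = (n > total) or (total > x and n < x)` → flag = True
So flag = True

Answer: True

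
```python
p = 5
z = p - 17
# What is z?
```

Trace:
`p = 5` → p = 5
`z = p - 17` → z = -12
So z = -12

Answer: -12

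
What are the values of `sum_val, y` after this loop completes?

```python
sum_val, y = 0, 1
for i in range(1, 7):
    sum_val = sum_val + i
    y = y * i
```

Sum and factorial of 1 to 6
`sum_val, y` takes the values: (0, 1) → (1, 1) → (3, 1) → (3, 2) → (6, 2) → (6, 6) → (10, 6) → (10, 24) → (15, 24) → (15, 120) → (21, 120) → (21, 720)

Answer: 21, 720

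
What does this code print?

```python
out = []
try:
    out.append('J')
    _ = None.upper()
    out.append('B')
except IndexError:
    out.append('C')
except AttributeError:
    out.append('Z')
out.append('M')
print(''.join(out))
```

Execution trace: 'J' (try body) → 'Z' (except AttributeError) → 'M' (after the try/except). Output: JZM

Answer: JZM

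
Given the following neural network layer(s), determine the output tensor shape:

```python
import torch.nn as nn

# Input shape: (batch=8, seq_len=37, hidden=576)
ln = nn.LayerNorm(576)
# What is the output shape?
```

Input: (8, 37, 576) -> Output: (8, 37, 576)

Answer: (8, 37, 576)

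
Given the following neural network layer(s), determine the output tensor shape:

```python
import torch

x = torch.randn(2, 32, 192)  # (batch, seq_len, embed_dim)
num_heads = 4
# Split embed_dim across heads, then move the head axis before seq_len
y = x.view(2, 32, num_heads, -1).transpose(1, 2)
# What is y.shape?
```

Input: (2, 32, 192) -> head_dim = 192 // 4 = 48; after view: (2, 32, 4, 48) -> after transpose(1, 2): (2, 4, 32, 48) -> Output: (2, 4, 32, 48)

Answer: (2, 4, 32, 48)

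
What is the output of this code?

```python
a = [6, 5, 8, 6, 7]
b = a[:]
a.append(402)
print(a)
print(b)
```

Key concept: slice [:] creates copy.
Step by step:
`a = [6, 5, 8, 6, 7]` → a = [6, 5, 8, 6, 7]
`b = a[:]` → b = [6, 5, 8, 6, 7]
`a.append(402)` → a = [6, 5, 8, 6, 7, 402]
`print(a)` → prints [6, 5, 8, 6, 7, 402]
`print(b)` → prints [6, 5, 8, 6, 7]

Answer:
[6, 5, 8, 6, 7, 402]
[6, 5, 8, 6, 7]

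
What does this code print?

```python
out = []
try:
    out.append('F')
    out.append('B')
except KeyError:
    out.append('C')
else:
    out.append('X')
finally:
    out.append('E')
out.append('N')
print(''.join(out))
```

Execution trace: 'F' (try body) → 'B' (try body, no exception) → 'X' (else) → 'E' (finally) → 'N' (after the try/except). Output: FBXEN

Answer: FBXEN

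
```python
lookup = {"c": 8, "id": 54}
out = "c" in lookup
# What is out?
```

Trace:
`lookup = {"c": 8, "id": 54}` → lookup = {'c': 8, 'id': 54}
`out = "c" in lookup` → out = True
So out = True

Answer: True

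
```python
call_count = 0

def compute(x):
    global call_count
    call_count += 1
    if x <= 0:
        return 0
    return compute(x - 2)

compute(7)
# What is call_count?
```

Linear recursion stepping by 2: 5 calls from x=7 down to ≤0.

Answer: 5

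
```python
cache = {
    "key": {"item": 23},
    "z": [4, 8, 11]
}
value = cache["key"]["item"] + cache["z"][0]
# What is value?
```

Trace:
`cache = { ...` → cache = {'key': {'item': 23}, 'z': [4, 8, 11]}
`value = cache["key"]["item"] + cache["z"][0]` → value = 27
So value = 27

Answer: 27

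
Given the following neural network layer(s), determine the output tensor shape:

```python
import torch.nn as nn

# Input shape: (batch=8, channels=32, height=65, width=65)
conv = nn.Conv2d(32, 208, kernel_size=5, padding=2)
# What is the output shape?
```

Input: (8, 32, 65, 65) -> Output: (8, 208, 65, 65)

Answer: (8, 208, 65, 65)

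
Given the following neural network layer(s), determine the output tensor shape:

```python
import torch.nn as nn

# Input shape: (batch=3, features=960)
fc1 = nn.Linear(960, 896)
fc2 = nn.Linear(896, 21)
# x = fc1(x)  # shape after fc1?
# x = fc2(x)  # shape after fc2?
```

Input: (3, 960) -> after fc1: (3, 896) -> Output: (3, 21)

Answer: (3, 21)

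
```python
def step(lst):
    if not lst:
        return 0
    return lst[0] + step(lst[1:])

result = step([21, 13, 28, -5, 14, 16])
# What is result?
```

21 + 13 + 28 + (-5) + 14 + 16 + 0 = 87

Answer: 87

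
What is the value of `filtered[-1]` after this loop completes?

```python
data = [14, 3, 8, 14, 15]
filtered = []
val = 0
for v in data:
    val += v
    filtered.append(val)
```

Cumulative sum ends at 54
`filtered` takes the values: [] → [14] → [14, 17] → [14, 17, 25] → [14, 17, 25, 39] → [14, 17, 25, 39, 54]
So `filtered[-1]` = 54

Answer: 54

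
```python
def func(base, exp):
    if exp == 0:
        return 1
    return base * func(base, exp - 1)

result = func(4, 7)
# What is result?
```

func(4, 7) = 4 * 4 * 4 * 4 * 4 * 4 * 4 = 16384

Answer: 16384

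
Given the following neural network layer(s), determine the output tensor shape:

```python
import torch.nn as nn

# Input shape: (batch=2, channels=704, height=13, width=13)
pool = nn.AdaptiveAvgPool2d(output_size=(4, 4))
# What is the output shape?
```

Input: (2, 704, 13, 13) -> Output: (2, 704, 4, 4)

Answer: (2, 704, 4, 4)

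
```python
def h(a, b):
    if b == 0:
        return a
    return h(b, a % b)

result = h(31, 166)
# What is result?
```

h(31, 166) -> h(166, 31) -> h(31, 11) -> h(11, 9) -> h(9, 2) -> h(2, 1) -> h(1, 0) -> 1

Answer: 1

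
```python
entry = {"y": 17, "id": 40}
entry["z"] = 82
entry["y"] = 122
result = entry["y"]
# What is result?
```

Trace:
`entry = {"y": 17, "id": 40}` → entry = {'y': 17, 'id': 40}
`entry["z"] = 82` → entry = {'y': 17, 'id': 40, 'z': 82}
`entry["y"] = 122` → entry = {'y': 122, 'id': 40, 'z': 82}
`result = entry["y"]` → result = 122
So result = 122

Answer: 122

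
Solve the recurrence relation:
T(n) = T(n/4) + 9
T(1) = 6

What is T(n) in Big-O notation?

Each step divides n by 4 and adds 9. After log_4(n) steps we reach T(1)=6. So T(n) = 9·log_4(n) + 6 = O(log n).

Answer: O(log n)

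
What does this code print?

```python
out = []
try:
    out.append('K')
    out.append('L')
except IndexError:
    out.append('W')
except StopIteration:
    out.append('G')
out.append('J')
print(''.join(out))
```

Execution trace: 'K' (try body) → 'L' (try body, no exception) → 'J' (after the try/except). Output: KLJ

Answer: KLJ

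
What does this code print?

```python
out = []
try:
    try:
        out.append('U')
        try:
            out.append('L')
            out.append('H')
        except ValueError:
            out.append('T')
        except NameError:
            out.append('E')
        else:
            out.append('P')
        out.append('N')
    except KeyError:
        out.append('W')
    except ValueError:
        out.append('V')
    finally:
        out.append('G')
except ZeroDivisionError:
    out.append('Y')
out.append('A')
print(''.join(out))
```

Execution trace: 'U' (try body) → 'L' (inner try body) → 'H' (inner try body, no exception) → 'P' (inner else) → 'N' (try body, no exception) → 'G' (finally) → 'A' (after the try/except). Output: ULHPNGA

Answer: ULHPNGA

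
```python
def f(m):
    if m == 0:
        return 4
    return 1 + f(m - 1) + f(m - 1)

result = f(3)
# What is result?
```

f(m) = 1 + 2·f(m-1), f(0)=4. Closed form: (4+1)·2^3 - 1 = 39.

Answer: 39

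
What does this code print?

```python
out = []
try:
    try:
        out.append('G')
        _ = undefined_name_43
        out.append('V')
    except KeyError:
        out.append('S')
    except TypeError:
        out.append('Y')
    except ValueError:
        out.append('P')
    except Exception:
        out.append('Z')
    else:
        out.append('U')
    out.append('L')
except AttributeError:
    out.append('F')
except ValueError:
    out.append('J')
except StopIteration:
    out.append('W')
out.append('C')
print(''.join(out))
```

Execution trace: 'G' (inner try body) → 'Z' (inner except Exception) → 'L' (try body, no exception) → 'C' (after the try/except). Output: GZLC

Answer: GZLC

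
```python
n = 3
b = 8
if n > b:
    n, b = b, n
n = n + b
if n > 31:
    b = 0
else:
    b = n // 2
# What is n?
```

Trace:
`n = 3` → n = 3
`b = 8` → b = 8
`if n > b: ...` → n > b is False → no variable changes
`n = n + b` → n = 11
`if n > 31: ...` → n > 31 is False, take else branch → b = 5
So n = 11

Answer: 11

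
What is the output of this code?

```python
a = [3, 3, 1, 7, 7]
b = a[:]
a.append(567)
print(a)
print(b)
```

Key concept: slice [:] creates copy.
Step by step:
`a = [3, 3, 1, 7, 7]` → a = [3, 3, 1, 7, 7]
`b = a[:]` → b = [3, 3, 1, 7, 7]
`a.append(567)` → a = [3, 3, 1, 7, 7, 567]
`print(a)` → prints [3, 3, 1, 7, 7, 567]
`print(b)` → prints [3, 3, 1, 7, 7]

Answer:
[3, 3, 1, 7, 7, 567]
[3, 3, 1, 7, 7]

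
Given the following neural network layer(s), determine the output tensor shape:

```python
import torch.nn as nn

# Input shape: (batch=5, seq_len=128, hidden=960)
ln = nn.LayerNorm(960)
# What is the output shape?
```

Input: (5, 128, 960) -> Output: (5, 128, 960)

Answer: (5, 128, 960)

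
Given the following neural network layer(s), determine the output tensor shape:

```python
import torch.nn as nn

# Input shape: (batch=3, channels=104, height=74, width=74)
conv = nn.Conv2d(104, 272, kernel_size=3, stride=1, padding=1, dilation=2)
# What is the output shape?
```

Input: (3, 104, 74, 74) -> Output: (3, 272, 72, 72)

Answer: (3, 272, 72, 72)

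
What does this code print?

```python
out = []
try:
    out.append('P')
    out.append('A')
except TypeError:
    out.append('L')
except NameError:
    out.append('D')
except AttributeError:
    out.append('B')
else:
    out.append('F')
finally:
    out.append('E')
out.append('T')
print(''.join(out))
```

Execution trace: 'P' (try body) → 'A' (try body, no exception) → 'F' (else) → 'E' (finally) → 'T' (after the try/except). Output: PAFET

Answer: PAFET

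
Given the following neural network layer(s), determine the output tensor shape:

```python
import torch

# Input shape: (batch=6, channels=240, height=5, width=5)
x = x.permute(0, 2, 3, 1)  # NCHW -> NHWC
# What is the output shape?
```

Input: (6, 240, 5, 5) -> Output: (6, 5, 5, 240)

Answer: (6, 5, 5, 240)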